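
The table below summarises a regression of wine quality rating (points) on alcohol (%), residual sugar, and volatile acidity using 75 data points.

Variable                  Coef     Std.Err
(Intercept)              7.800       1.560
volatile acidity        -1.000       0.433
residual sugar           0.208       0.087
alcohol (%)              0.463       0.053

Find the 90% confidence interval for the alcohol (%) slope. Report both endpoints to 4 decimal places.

Read off: b = 0.463, SE = 0.053 for alcohol (%).
df = n − k − 1 = 75 − 3 − 1 = 71.
t* = t_{0.05, 71} = 1.6666.
Margin = t* × SE = 1.6666 × 0.053 = 0.088330.
CI: 0.463 ± 0.088330 → (0.3747, 0.5513).

(0.3747, 0.5513)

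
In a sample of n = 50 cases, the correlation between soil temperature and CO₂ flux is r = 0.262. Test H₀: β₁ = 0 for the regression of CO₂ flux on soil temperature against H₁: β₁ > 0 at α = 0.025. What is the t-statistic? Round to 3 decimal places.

t = 1.881

t = r·√(n − 2)/√(1 − r²) = 0.262·√48/√0.931356 = 1.881.
df = n − 2 = 48.
One-sided p ≈ 0.0330, which is ≥ 0.025, so fail to reject H₀.
The data do not give significant evidence of a linear association between soil temperature and CO₂ flux.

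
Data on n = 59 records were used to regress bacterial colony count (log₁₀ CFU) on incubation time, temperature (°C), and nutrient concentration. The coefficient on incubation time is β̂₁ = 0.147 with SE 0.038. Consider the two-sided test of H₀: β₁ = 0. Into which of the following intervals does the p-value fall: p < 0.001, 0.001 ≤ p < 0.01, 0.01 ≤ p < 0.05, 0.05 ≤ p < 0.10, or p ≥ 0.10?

t = 0.147 / 0.038 = 3.868.
df = n − k − 1 = 59 − 3 − 1 = 55.
Two-sided p = 2·P(T_{55} > |t|) ≈ 0.0003.
So p < 0.001.

p < 0.001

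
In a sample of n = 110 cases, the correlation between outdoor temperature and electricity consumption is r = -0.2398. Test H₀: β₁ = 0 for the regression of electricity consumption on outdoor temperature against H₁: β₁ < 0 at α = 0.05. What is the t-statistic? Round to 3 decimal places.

t = r·√(n − 2)/√(1 − r²) = -0.2398·√108/√0.942496 = -2.567.
df = n − 2 = 108.
One-sided p ≈ 0.0058, which is < 0.05, so reject H₀.
There is evidence of a linear association between outdoor temperature and electricity consumption.

t = -2.567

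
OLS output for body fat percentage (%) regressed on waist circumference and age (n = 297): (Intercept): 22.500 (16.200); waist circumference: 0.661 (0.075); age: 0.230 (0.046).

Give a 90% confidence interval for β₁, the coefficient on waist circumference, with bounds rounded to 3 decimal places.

Read off: b = 0.661, SE = 0.075 for waist circumference.
df = n − k − 1 = 297 − 2 − 1 = 294.
t* = t_{0.05, 294} = 1.650053.
Margin = t* × SE = 1.650053 × 0.075 = 0.12375.
CI: 0.661 ± 0.12375 → (0.537, 0.785).

(0.537, 0.785)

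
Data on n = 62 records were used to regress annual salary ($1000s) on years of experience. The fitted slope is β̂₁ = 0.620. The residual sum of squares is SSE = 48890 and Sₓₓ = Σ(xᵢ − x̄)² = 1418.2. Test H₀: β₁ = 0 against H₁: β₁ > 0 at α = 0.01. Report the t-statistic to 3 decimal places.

MSE = SSE/(n − 2) = 48890/60 = 814.833.
SE(β̂₁) = √(MSE/Sₓₓ) = √(814.833/1418.2) = 0.757994.
t = 0.620 / 0.757994 = 0.818.
df = n − 2 = 60.
One-sided p ≈ 0.2083, which is ≥ 0.01, so fail to reject H₀.
The data do not give significant evidence that the true slope on years of experience is positive.

t = 0.818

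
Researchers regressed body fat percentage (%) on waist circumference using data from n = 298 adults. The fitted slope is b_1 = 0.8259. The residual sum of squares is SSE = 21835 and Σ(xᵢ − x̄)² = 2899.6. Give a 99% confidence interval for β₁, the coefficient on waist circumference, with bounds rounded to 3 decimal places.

(0.412, 1.239)

MSE = SSE/(n − 2) = 21835/296 = 73.7669.
SE(b_1) = √(MSE/Sₓₓ) = √(73.7669/2899.6) = 0.1595.
df = n − 2 = 296.
t* = t_{0.005, 296} = 2.592541.
Margin = t* × SE = 2.592541 × 0.1595 = 0.41351.
CI: 0.8259 ± 0.41351 → (0.412, 1.239).
With 99% confidence, each one-unit increase in waist circumference is associated with a change of between 0.412 and 1.239 % in body fat percentage.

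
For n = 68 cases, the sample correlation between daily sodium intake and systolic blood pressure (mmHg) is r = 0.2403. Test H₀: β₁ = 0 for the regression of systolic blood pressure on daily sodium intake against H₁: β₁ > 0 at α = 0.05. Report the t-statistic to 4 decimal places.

t = 2.0111

t = r·√(n − 2)/√(1 − r²) = 0.2403·√66/√0.942256 = 2.0111.
df = n − 2 = 66.
One-sided p ≈ 0.0242, which is < 0.05, so reject H₀.
There is evidence of a linear association between daily sodium intake and systolic blood pressure.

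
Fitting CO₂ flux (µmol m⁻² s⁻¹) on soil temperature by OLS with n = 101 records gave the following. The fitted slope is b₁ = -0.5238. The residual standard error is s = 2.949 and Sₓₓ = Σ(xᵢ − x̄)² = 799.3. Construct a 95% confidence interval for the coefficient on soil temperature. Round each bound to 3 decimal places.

(-0.731, -0.317)

SE(b₁) = s/√Sₓₓ = 2.949/√799.3 = 0.104309.
df = n − 2 = 99.
t* = t_{0.025, 99} = 1.984217.
Margin = t* × SE = 1.984217 × 0.104309 = 0.20697.
CI: -0.5238 ± 0.20697 → (-0.731, -0.317).
With 95% confidence, each one-unit increase in soil temperature is associated with a change of between -0.731 and -0.317 µmol m⁻² s⁻¹ in CO₂ flux.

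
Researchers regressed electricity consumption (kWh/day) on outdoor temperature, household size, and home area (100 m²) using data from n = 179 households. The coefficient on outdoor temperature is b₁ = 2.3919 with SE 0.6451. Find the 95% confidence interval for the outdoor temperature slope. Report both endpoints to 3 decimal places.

df = n − k − 1 = 179 − 3 − 1 = 175.
t* = t_{0.025, 175} = 1.973612.
Margin = t* × SE = 1.973612 × 0.6451 = 1.27318.
CI: 2.3919 ± 1.27318 → (1.119, 3.665).
With 95% confidence, each one-unit increase in outdoor temperature is associated with a change of between 1.119 and 3.665 kWh/day in electricity consumption, holding the other predictors fixed.

(1.119, 3.665)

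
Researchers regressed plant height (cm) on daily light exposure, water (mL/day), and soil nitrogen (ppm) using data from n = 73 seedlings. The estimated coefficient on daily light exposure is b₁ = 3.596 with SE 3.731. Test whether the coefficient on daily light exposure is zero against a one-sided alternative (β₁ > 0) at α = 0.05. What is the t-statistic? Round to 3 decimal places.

H₀: β₁ = 0 vs H₁: β₁ > 0.
t = (b₁ − β₁⁰)/SE = 3.596 / 3.731 = 0.964.
df = n − k − 1 = 73 − 3 − 1 = 69.
One-sided p ≈ 0.1693, which is ≥ 0.05, so fail to reject H₀.
The data do not give significant evidence that the true slope on daily light exposure is positive, holding the other predictors fixed.

t = 0.964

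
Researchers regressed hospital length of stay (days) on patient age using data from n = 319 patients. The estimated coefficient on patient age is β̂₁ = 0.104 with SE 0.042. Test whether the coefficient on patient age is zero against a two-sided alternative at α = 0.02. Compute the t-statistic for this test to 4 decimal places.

H₀: β₁ = 0 vs H₁: β₁ ≠ 0.
t = (β̂₁ − β₁⁰)/SE = 0.104 / 0.042 = 2.4762.
df = n − 2 = 319 − 2 = 317.
Two-sided p ≈ 0.0138, which is < 0.02, so reject H₀.
There is evidence that patient age is associated with hospital length of stay.

t = 2.4762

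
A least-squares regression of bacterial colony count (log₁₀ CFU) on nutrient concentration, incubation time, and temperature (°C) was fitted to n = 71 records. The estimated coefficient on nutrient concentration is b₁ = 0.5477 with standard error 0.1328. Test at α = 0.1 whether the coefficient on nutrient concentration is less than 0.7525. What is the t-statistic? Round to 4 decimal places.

H₀: β₁ = 0.7525 vs H₁: β₁ < 0.7525.
t = (b₁ − β₁⁰)/SE = (0.5477 − 0.7525) / 0.1328 = -1.5422.
df = n − k − 1 = 71 − 3 − 1 = 67.
One-sided p ≈ 0.0639, which is < 0.1, so reject H₀.
There is evidence that the true slope on nutrient concentration is below 0.7525 log₁₀ CFU per unit, holding the other predictors fixed.

t = -1.5422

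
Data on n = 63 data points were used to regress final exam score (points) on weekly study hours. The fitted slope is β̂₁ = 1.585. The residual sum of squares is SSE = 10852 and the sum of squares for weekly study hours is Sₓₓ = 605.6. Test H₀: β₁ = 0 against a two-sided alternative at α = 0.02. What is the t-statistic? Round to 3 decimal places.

t = 2.924

MSE = SSE/(n − 2) = 10852/61 = 177.902.
SE(β̂₁) = √(MSE/Sₓₓ) = √(177.902/605.6) = 0.541997.
t = 1.585 / 0.541997 = 2.924.
df = n − 2 = 61.
Two-sided p ≈ 0.0048, which is < 0.02, so reject H₀.
There is evidence that weekly study hours is associated with final exam score.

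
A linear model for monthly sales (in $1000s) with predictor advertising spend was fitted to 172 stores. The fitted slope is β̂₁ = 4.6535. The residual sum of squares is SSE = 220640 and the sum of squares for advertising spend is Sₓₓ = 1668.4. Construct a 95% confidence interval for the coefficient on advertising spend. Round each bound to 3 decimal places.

(2.912, 6.395)

MSE = SSE/(n − 2) = 220640/170 = 1297.88.
SE(β̂₁) = √(MSE/Sₓₓ) = √(1297.88/1668.4) = 0.881998.
df = n − 2 = 170.
t* = t_{0.025, 170} = 1.974017.
Margin = t* × SE = 1.974017 × 0.881998 = 1.74108.
CI: 4.6535 ± 1.74108 → (2.912, 6.395).
With 95% confidence, each one-unit increase in advertising spend is associated with a change of between 2.912 and 6.395 $1000s in monthly sales.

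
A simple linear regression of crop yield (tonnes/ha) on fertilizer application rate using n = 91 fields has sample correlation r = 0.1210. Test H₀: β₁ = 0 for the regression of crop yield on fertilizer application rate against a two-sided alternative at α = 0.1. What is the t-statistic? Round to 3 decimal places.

t = r·√(n − 2)/√(1 − r²) = 0.1210·√89/√0.985359 = 1.150.
df = n − 2 = 89.
Two-sided p ≈ 0.2532, which is ≥ 0.1, so fail to reject H₀.
The data do not give significant evidence of a linear association between fertilizer application rate and crop yield.

t = 1.150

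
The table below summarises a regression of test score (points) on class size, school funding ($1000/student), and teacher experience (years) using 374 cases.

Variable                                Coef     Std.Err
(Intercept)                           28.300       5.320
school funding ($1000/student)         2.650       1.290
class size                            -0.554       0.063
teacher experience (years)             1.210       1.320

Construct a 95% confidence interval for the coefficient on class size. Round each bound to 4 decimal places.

(-0.6779, -0.4301)

Read off: b = -0.554, SE = 0.063 for class size.
df = n − k − 1 = 374 − 3 − 1 = 370.
t* = t_{0.025, 370} = 1.966396.
Margin = t* × SE = 1.966396 × 0.063 = 0.123883.
CI: -0.554 ± 0.123883 → (-0.6779, -0.4301).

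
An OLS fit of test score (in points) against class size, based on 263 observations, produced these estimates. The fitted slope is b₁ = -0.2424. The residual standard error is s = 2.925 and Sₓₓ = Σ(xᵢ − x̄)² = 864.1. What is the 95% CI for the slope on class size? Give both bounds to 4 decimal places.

SE(b₁) = s/√Sₓₓ = 2.925/√864.1 = 0.0995048.
df = n − 2 = 261.
t* = t_{0.025, 261} = 1.969095.
Margin = t* × SE = 1.969095 × 0.0995048 = 0.195934.
CI: -0.2424 ± 0.195934 → (-0.4383, -0.0465).
With 95% confidence, each one-unit increase in class size is associated with a change of between -0.4383 and -0.0465 points in test score.

(-0.4383, -0.0465)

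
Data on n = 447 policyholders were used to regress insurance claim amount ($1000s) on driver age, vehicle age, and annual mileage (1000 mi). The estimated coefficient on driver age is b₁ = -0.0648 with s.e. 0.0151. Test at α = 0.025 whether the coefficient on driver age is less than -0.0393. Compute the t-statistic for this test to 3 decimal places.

H₀: β₁ = -0.0393 vs H₁: β₁ < -0.0393.
t = (b₁ − β₁⁰)/SE = (-0.0648 − (-0.0393)) / 0.0151 = -1.689.
df = n − k − 1 = 447 − 3 − 1 = 443.
One-sided p ≈ 0.0460, which is ≥ 0.025, so fail to reject H₀.
The data do not give significant evidence that the true slope on driver age is below -0.0393 $1000s per unit, holding the other predictors fixed.

t = -1.689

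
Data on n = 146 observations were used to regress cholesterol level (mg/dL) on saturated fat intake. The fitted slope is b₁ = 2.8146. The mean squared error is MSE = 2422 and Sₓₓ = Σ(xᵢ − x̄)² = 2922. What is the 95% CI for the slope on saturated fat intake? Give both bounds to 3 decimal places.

(1.015, 4.614)

SE(b₁) = √(MSE/Sₓₓ) = √(2422/2922) = 0.910431.
df = n − 2 = 144.
t* = t_{0.025, 144} = 1.976575.
Margin = t* × SE = 1.976575 × 0.910431 = 1.79953.
CI: 2.8146 ± 1.79953 → (1.015, 4.614).
With 95% confidence, each one-unit increase in saturated fat intake is associated with a change of between 1.015 and 4.614 mg/dL in cholesterol level.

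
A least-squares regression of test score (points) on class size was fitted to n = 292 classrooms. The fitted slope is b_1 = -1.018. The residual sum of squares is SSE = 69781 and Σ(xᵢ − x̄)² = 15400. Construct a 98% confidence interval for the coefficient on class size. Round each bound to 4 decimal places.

MSE = SSE/(n − 2) = 69781/290 = 240.624.
SE(b_1) = √(MSE/Sₓₓ) = √(240.624/15400) = 0.125.
df = n − 2 = 290.
t* = t_{0.01, 290} = 2.339275.
Margin = t* × SE = 2.339275 × 0.125 = 0.292409.
CI: -1.018 ± 0.292409 → (-1.3104, -0.7256).
With 98% confidence, each one-unit increase in class size is associated with a change of between -1.3104 and -0.7256 points in test score.

(-1.3104, -0.7256)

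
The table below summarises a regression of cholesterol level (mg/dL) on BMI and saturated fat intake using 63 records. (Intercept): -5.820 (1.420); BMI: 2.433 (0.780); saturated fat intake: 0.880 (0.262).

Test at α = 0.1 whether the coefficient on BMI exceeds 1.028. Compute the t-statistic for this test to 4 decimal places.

t = 1.8013

Read off: b = 2.433, SE = 0.780 for BMI.
H₀: β₁ = 1.028 vs H₁: β₁ > 1.028.
t = (2.433 − 1.028) / 0.780 = 1.8013.
df = n − k − 1 = 63 − 2 − 1 = 60.
One-sided p ≈ 0.0383, which is < 0.1, so reject H₀.
There is evidence that the true slope on BMI exceeds 1.028 mg/dL per unit, holding the other predictors fixed.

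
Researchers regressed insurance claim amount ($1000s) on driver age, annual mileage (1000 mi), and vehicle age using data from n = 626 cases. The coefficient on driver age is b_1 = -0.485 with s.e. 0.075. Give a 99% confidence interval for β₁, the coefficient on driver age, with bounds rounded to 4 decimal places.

df = n − k − 1 = 626 − 3 − 1 = 622.
t* = t_{0.005, 622} = 2.583757.
Margin = t* × SE = 2.583757 × 0.075 = 0.193782.
CI: -0.485 ± 0.193782 → (-0.6788, -0.2912).
With 99% confidence, each one-unit increase in driver age is associated with a change of between -0.6788 and -0.2912 $1000s in insurance claim amount, holding the other predictors fixed.

(-0.6788, -0.2912)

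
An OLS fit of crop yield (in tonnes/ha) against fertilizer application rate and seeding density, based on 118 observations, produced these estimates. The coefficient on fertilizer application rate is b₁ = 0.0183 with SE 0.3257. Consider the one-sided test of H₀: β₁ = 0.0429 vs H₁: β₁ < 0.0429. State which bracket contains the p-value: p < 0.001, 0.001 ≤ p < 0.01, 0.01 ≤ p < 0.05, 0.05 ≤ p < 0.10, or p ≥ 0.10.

p ≥ 0.10

t = (0.0183 − 0.0429) / 0.3257 = -0.076.
df = n − k − 1 = 118 − 2 − 1 = 115.
One-sided p = P(T_{115} < t) ≈ 0.4700.
So p ≥ 0.10.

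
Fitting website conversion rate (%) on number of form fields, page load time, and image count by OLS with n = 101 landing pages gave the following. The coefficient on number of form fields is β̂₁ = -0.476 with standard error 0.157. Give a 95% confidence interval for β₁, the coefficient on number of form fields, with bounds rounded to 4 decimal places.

df = n − k − 1 = 101 − 3 − 1 = 97.
t* = t_{0.025, 97} = 1.984723.
Margin = t* × SE = 1.984723 × 0.157 = 0.311602.
CI: -0.476 ± 0.311602 → (-0.7876, -0.1644).
With 95% confidence, each one-unit increase in number of form fields is associated with a change of between -0.7876 and -0.1644 % in website conversion rate, holding the other predictors fixed.

(-0.7876, -0.1644)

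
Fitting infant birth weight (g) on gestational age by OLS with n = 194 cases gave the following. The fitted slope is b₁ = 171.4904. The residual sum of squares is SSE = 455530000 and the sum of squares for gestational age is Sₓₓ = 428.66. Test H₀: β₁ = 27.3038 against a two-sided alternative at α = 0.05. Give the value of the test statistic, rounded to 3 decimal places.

MSE = SSE/(n − 2) = 455530000/192 = 2.37255e+06.
SE(b₁) = √(MSE/Sₓₓ) = √(2.37255e+06/428.66) = 74.3963.
t = (171.4904 − 27.3038) / 74.3963 = 1.938.
df = n − 2 = 192.
Two-sided p ≈ 0.0541, which is ≥ 0.05, so fail to reject H₀.
The data are consistent with a true slope of 27.3038 g per unit of gestational age.

t = 1.938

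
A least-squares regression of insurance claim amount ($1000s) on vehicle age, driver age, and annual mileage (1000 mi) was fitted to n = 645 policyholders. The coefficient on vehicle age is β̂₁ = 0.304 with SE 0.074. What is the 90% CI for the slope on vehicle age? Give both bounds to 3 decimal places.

(0.182, 0.426)

df = n − k − 1 = 645 − 3 − 1 = 641.
t* = t_{0.05, 641} = 1.647234.
Margin = t* × SE = 1.647234 × 0.074 = 0.12190.
CI: 0.304 ± 0.12190 → (0.182, 0.426).
With 90% confidence, each one-unit increase in vehicle age is associated with a change of between 0.182 and 0.426 $1000s in insurance claim amount, holding the other predictors fixed.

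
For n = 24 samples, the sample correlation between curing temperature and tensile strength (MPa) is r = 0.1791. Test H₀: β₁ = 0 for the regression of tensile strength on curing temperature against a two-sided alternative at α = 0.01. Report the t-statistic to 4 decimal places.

t = 0.8539

t = r·√(n − 2)/√(1 − r²) = 0.1791·√22/√0.967923 = 0.8539.
df = n − 2 = 22.
Two-sided p ≈ 0.4024, which is ≥ 0.01, so fail to reject H₀.
The data do not give significant evidence of a linear association between curing temperature and tensile strength.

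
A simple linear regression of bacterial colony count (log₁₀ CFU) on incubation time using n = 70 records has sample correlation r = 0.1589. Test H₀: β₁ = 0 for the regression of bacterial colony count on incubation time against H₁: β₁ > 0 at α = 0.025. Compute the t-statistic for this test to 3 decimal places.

t = 1.327

t = r·√(n − 2)/√(1 − r²) = 0.1589·√68/√0.974751 = 1.327.
df = n − 2 = 68.
One-sided p ≈ 0.0944, which is ≥ 0.025, so fail to reject H₀.
The data do not give significant evidence of a linear association between incubation time and bacterial colony count.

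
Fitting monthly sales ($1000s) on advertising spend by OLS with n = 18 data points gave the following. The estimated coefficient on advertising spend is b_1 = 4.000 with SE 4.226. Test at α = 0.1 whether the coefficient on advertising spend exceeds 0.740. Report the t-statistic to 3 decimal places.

H₀: β₁ = 0.740 vs H₁: β₁ > 0.740.
t = (b_1 − β₁⁰)/SE = (4.000 − 0.740) / 4.226 = 0.771.
df = n − 2 = 18 − 2 = 16.
One-sided p ≈ 0.2259, which is ≥ 0.1, so fail to reject H₀.
The data do not give significant evidence that the true slope on advertising spend exceeds 0.740 $1000s per unit.

t = 0.771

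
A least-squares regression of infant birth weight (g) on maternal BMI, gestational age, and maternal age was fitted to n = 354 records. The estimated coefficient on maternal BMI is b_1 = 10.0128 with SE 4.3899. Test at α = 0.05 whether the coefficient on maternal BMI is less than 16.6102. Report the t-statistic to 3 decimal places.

t = -1.503

H₀: β₁ = 16.6102 vs H₁: β₁ < 16.6102.
t = (b_1 − β₁⁰)/SE = (10.0128 − 16.6102) / 4.3899 = -1.503.
df = n − k − 1 = 354 − 3 − 1 = 350.
One-sided p ≈ 0.0669, which is ≥ 0.05, so fail to reject H₀.
The data do not give significant evidence that the true slope on maternal BMI is below 16.6102 g per unit, holding the other predictors fixed.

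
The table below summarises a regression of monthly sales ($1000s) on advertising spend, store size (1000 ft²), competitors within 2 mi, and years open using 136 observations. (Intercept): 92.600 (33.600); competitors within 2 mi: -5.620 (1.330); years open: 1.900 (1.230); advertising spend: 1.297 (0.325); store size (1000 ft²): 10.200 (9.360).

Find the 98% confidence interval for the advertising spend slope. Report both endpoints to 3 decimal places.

Read off: b = 1.297, SE = 0.325 for advertising spend.
df = n − k − 1 = 136 − 4 − 1 = 131.
t* = t_{0.01, 131} = 2.35515.
Margin = t* × SE = 2.35515 × 0.325 = 0.76542.
CI: 1.297 ± 0.76542 → (0.532, 2.062).

(0.532, 2.062)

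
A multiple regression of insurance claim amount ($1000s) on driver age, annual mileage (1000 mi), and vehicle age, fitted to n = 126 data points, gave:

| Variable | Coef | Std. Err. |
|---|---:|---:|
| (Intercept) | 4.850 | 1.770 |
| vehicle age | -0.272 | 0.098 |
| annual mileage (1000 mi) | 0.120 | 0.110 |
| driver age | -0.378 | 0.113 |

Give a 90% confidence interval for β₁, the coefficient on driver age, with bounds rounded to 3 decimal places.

(-0.565, -0.191)

Read off: b = -0.378, SE = 0.113 for driver age.
df = n − k − 1 = 126 − 3 − 1 = 122.
t* = t_{0.05, 122} = 1.657439.
Margin = t* × SE = 1.657439 × 0.113 = 0.18729.
CI: -0.378 ± 0.18729 → (-0.565, -0.191).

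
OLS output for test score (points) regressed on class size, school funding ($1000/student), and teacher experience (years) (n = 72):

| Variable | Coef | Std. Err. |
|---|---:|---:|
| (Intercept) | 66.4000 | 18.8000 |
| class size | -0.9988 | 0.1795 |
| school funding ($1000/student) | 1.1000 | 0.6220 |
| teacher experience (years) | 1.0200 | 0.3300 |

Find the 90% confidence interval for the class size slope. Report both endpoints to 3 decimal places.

(-1.298, -0.699)

Read off: b = -0.9988, SE = 0.1795 for class size.
df = n − k − 1 = 72 − 3 − 1 = 68.
t* = t_{0.05, 68} = 1.667572.
Margin = t* × SE = 1.667572 × 0.1795 = 0.29933.
CI: -0.9988 ± 0.29933 → (-1.298, -0.699).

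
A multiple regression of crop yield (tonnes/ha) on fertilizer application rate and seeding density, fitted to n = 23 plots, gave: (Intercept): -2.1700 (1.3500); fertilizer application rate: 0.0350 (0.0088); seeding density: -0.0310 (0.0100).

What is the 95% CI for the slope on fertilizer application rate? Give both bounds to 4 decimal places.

Read off: b = 0.0350, SE = 0.0088 for fertilizer application rate.
df = n − k − 1 = 23 − 2 − 1 = 20.
t* = t_{0.025, 20} = 2.085963.
Margin = t* × SE = 2.085963 × 0.0088 = 0.018356.
CI: 0.0350 ± 0.018356 → (0.0166, 0.0534).

(0.0166, 0.0534)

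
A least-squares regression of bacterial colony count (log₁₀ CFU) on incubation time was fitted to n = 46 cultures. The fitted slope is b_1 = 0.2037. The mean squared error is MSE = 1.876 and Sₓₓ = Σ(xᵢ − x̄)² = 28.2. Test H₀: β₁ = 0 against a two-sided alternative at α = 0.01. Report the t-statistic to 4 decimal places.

SE(b_1) = √(MSE/Sₓₓ) = √(1.876/28.2) = 0.257924.
t = 0.2037 / 0.257924 = 0.7898.
df = n − 2 = 44.
Two-sided p ≈ 0.4339, which is ≥ 0.01, so fail to reject H₀.
The data do not give significant evidence of an association between incubation time and bacterial colony count.

t = 0.7898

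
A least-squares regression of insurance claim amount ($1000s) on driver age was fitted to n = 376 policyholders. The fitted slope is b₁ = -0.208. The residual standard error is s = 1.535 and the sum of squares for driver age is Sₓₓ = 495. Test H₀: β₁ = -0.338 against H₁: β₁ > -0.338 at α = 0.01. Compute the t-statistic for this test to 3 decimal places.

SE(b₁) = s/√Sₓₓ = 1.535/√495 = 0.0689931.
t = (-0.208 − (-0.338)) / 0.0689931 = 1.884.
df = n − 2 = 374.
One-sided p ≈ 0.0302, which is ≥ 0.01, so fail to reject H₀.
The data do not give significant evidence that the true slope on driver age exceeds -0.338 $1000s per unit.

t = 1.884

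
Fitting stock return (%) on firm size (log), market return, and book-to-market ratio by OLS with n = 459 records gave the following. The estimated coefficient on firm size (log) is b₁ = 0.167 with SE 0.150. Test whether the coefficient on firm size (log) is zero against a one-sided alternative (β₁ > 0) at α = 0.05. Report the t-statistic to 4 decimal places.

H₀: β₁ = 0 vs H₁: β₁ > 0.
t = (b₁ − β₁⁰)/SE = 0.167 / 0.150 = 1.1133.
df = n − k − 1 = 459 − 3 − 1 = 455.
One-sided p ≈ 0.1331, which is ≥ 0.05, so fail to reject H₀.
The data do not give significant evidence that the true slope on firm size (log) is positive, holding the other predictors fixed.

t = 1.1133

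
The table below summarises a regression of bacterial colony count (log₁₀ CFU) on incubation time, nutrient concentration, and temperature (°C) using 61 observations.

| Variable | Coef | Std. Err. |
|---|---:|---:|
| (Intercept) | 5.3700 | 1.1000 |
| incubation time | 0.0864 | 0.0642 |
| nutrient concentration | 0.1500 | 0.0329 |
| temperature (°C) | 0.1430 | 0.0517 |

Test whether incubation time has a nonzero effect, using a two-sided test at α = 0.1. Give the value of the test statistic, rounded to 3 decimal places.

t = 1.346

Read off: b = 0.0864, SE = 0.0642 for incubation time.
H₀: β₁ = 0 vs H₁: β₁ ≠ 0.
t = 0.0864 / 0.0642 = 1.346.
df = n − k − 1 = 61 − 3 − 1 = 57.
Two-sided p ≈ 0.1837, which is ≥ 0.1, so fail to reject H₀.
The data do not give significant evidence of an association between incubation time and bacterial colony count, after adjusting for the other predictors.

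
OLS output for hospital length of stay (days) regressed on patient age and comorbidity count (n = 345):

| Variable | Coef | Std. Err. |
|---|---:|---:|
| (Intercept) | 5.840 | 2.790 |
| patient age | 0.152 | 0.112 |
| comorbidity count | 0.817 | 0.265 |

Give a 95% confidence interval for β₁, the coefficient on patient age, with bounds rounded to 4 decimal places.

(-0.0683, 0.3723)

Read off: b = 0.152, SE = 0.112 for patient age.
df = n − k − 1 = 345 − 2 − 1 = 342.
t* = t_{0.025, 342} = 1.966925.
Margin = t* × SE = 1.966925 × 0.112 = 0.220296.
CI: 0.152 ± 0.220296 → (-0.0683, 0.3723).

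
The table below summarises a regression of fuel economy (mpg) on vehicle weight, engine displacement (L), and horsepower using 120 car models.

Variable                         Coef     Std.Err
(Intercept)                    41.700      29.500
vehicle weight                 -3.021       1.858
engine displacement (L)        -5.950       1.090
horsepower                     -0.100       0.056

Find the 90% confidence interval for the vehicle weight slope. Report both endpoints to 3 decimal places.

Read off: b = -3.021, SE = 1.858 for vehicle weight.
df = n − k − 1 = 120 − 3 − 1 = 116.
t* = t_{0.05, 116} = 1.658096.
Margin = t* × SE = 1.658096 × 1.858 = 3.08074.
CI: -3.021 ± 3.08074 → (-6.102, 0.060).

(-6.102, 0.060)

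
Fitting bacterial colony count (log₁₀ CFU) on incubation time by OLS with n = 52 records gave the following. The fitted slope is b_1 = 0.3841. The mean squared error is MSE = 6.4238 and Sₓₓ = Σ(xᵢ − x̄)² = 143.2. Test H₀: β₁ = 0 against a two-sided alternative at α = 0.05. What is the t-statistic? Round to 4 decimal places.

SE(b_1) = √(MSE/Sₓₓ) = √(6.4238/143.2) = 0.211799.
t = 0.3841 / 0.211799 = 1.8135.
df = n − 2 = 50.
Two-sided p ≈ 0.0758, which is ≥ 0.05, so fail to reject H₀.
The data do not give significant evidence of an association between incubation time and bacterial colony count.

t = 1.8135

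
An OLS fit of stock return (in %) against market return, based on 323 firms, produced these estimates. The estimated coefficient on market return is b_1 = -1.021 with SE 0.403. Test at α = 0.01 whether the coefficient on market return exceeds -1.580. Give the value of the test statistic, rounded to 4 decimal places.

t = 1.3871

H₀: β₁ = -1.580 vs H₁: β₁ > -1.580.
t = (b_1 − β₁⁰)/SE = (-1.021 − (-1.580)) / 0.403 = 1.3871.
df = n − 2 = 323 − 2 = 321.
One-sided p ≈ 0.0832, which is ≥ 0.01, so fail to reject H₀.
The data do not give significant evidence that the true slope on market return exceeds -1.580 % per unit.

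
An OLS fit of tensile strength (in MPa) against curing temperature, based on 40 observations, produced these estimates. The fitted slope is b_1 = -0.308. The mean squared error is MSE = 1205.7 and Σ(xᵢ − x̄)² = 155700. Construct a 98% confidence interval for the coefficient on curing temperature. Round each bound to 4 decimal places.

(-0.5217, -0.0943)

SE(b_1) = √(MSE/Sₓₓ) = √(1205.7/155700) = 0.0879985.
df = n − 2 = 38.
t* = t_{0.01, 38} = 2.428568.
Margin = t* × SE = 2.428568 × 0.0879985 = 0.213710.
CI: -0.308 ± 0.213710 → (-0.5217, -0.0943).
With 98% confidence, each one-unit increase in curing temperature is associated with a change of between -0.5217 and -0.0943 MPa in tensile strength.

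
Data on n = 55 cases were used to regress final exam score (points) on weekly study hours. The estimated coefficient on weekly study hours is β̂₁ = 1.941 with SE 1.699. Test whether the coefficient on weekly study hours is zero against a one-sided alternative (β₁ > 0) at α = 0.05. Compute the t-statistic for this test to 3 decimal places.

H₀: β₁ = 0 vs H₁: β₁ > 0.
t = (β̂₁ − β₁⁰)/SE = 1.941 / 1.699 = 1.142.
df = n − 2 = 55 − 2 = 53.
One-sided p ≈ 0.1292, which is ≥ 0.05, so fail to reject H₀.
The data do not give significant evidence that the true slope on weekly study hours is positive.

t = 1.142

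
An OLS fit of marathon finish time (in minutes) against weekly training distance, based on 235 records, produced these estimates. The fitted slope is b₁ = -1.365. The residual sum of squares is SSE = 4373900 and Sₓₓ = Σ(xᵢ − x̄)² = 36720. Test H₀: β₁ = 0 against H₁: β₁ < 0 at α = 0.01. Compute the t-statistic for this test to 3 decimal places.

t = -1.909

MSE = SSE/(n − 2) = 4373900/233 = 18772.1.
SE(b₁) = √(MSE/Sₓₓ) = √(18772.1/36720) = 0.714998.
t = -1.365 / 0.714998 = -1.909.
df = n − 2 = 233.
One-sided p ≈ 0.0287, which is ≥ 0.01, so fail to reject H₀.
The data do not give significant evidence that the true slope on weekly training distance is negative.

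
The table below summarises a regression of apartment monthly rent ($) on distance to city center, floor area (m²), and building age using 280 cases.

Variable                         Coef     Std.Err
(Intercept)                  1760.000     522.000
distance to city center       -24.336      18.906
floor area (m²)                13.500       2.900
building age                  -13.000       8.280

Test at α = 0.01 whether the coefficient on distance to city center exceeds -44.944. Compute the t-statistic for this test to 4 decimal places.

Read off: b = -24.336, SE = 18.906 for distance to city center.
H₀: β₁ = -44.944 vs H₁: β₁ > -44.944.
t = (-24.336 − (-44.944)) / 18.906 = 1.0900.
df = n − k − 1 = 280 − 3 − 1 = 276.
One-sided p ≈ 0.1383, which is ≥ 0.01, so fail to reject H₀.
The data do not give significant evidence that the true slope on distance to city center exceeds -44.944 $ per unit, holding the other predictors fixed.

t = 1.0900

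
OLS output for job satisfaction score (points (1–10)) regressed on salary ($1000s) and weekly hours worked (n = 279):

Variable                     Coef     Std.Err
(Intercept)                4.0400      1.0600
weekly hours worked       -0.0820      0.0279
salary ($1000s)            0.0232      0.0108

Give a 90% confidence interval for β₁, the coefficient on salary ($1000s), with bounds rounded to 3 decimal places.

Read off: b = 0.0232, SE = 0.0108 for salary ($1000s).
df = n − k − 1 = 279 − 2 − 1 = 276.
t* = t_{0.05, 276} = 1.650393.
Margin = t* × SE = 1.650393 × 0.0108 = 0.01782.
CI: 0.0232 ± 0.01782 → (0.005, 0.041).

(0.005, 0.041)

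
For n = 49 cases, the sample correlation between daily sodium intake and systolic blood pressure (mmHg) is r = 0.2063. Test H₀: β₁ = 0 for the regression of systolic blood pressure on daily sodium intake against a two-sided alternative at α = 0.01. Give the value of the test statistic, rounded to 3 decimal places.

t = 1.445

t = r·√(n − 2)/√(1 − r²) = 0.2063·√47/√0.95744 = 1.445.
df = n − 2 = 47.
Two-sided p ≈ 0.1550, which is ≥ 0.01, so fail to reject H₀.
The data do not give significant evidence of a linear association between daily sodium intake and systolic blood pressure.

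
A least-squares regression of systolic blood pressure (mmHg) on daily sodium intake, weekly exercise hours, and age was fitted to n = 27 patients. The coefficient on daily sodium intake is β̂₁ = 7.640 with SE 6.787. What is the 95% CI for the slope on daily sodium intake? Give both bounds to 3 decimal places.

df = n − k − 1 = 27 − 3 − 1 = 23.
t* = t_{0.025, 23} = 2.068658.
Margin = t* × SE = 2.068658 × 6.787 = 14.03998.
CI: 7.640 ± 14.03998 → (-6.400, 21.680).
With 95% confidence, each one-unit increase in daily sodium intake is associated with a change of between -6.400 and 21.680 mmHg in systolic blood pressure, holding the other predictors fixed.

(-6.400, 21.680)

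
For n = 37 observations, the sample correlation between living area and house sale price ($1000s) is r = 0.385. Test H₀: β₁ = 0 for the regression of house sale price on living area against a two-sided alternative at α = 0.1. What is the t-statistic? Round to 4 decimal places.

t = 2.4679

t = r·√(n − 2)/√(1 − r²) = 0.385·√35/√0.851775 = 2.4679.
df = n − 2 = 35.
Two-sided p ≈ 0.0186, which is < 0.1, so reject H₀.
There is evidence of a linear association between living area and house sale price.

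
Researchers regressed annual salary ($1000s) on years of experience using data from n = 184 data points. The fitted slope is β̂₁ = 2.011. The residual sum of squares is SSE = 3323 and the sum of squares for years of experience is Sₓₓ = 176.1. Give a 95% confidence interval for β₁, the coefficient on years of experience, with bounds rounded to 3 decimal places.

(1.376, 2.646)

MSE = SSE/(n − 2) = 3323/182 = 18.2582.
SE(β̂₁) = √(MSE/Sₓₓ) = √(18.2582/176.1) = 0.321995.
df = n − 2 = 182.
t* = t_{0.025, 182} = 1.973084.
Margin = t* × SE = 1.973084 × 0.321995 = 0.63532.
CI: 2.011 ± 0.63532 → (1.376, 2.646).
With 95% confidence, each one-unit increase in years of experience is associated with a change of between 1.376 and 2.646 $1000s in annual salary.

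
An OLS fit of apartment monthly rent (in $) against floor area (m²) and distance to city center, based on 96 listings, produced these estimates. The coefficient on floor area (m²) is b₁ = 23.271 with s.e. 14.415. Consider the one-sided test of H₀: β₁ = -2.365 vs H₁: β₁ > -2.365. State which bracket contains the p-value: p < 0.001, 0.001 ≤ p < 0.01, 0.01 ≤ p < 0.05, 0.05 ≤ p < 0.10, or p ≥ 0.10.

t = (23.271 − (-2.365)) / 14.415 = 1.778.
df = n − k − 1 = 96 − 2 − 1 = 93.
One-sided p = P(T_{93} > t) ≈ 0.0393.
So 0.01 ≤ p < 0.05.

0.01 ≤ p < 0.05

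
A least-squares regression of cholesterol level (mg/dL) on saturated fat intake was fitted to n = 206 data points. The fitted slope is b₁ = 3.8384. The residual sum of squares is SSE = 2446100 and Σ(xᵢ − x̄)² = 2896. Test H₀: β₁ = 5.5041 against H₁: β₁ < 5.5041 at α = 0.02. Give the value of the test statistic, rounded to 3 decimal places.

t = -0.819

MSE = SSE/(n − 2) = 2446100/204 = 11990.7.
SE(b₁) = √(MSE/Sₓₓ) = √(11990.7/2896) = 2.0348.
t = (3.8384 − 5.5041) / 2.0348 = -0.819.
df = n − 2 = 204.
One-sided p ≈ 0.2070, which is ≥ 0.02, so fail to reject H₀.
The data do not give significant evidence that the true slope on saturated fat intake is below 5.5041 mg/dL per unit.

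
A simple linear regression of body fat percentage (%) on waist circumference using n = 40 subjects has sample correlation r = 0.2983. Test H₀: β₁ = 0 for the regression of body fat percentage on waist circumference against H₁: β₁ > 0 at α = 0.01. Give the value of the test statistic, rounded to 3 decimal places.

t = r·√(n − 2)/√(1 − r²) = 0.2983·√38/√0.911017 = 1.927.
df = n − 2 = 38.
One-sided p ≈ 0.0308, which is ≥ 0.01, so fail to reject H₀.
The data do not give significant evidence of a linear association between waist circumference and body fat percentage.

t = 1.927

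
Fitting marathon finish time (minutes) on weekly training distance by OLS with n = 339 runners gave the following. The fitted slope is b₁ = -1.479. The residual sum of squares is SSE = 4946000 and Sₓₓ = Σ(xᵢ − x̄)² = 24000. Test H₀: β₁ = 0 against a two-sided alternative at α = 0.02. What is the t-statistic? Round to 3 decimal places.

t = -1.891

MSE = SSE/(n − 2) = 4946000/337 = 14676.6.
SE(b₁) = √(MSE/Sₓₓ) = √(14676.6/24000) = 0.782.
t = -1.479 / 0.782 = -1.891.
df = n − 2 = 337.
Two-sided p ≈ 0.0594, which is ≥ 0.02, so fail to reject H₀.
The data do not give significant evidence of an association between weekly training distance and marathon finish time.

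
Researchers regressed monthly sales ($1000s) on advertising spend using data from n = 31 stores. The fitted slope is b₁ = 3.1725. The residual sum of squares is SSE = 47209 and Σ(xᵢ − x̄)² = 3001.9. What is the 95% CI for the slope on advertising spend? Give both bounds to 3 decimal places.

(1.666, 4.679)

MSE = SSE/(n − 2) = 47209/29 = 1627.9.
SE(b₁) = √(MSE/Sₓₓ) = √(1627.9/3001.9) = 0.736403.
df = n − 2 = 29.
t* = t_{0.025, 29} = 2.04523.
Margin = t* × SE = 2.04523 × 0.736403 = 1.50611.
CI: 3.1725 ± 1.50611 → (1.666, 4.679).
With 95% confidence, each one-unit increase in advertising spend is associated with a change of between 1.666 and 4.679 $1000s in monthly sales.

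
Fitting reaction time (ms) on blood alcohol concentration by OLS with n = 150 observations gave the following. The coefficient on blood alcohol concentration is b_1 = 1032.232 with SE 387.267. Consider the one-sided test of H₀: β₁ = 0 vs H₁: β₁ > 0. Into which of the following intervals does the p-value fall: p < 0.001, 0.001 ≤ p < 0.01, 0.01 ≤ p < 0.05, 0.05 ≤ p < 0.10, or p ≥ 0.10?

0.001 ≤ p < 0.01

t = 1032.232 / 387.267 = 2.665.
df = n − 2 = 150 − 2 = 148.
One-sided p = P(T_{148} > t) ≈ 0.0043.
So 0.001 ≤ p < 0.01.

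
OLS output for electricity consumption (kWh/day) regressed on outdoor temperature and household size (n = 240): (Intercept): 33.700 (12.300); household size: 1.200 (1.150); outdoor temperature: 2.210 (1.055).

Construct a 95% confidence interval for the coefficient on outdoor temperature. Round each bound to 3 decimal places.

Read off: b = 2.210, SE = 1.055 for outdoor temperature.
df = n − k − 1 = 240 − 2 − 1 = 237.
t* = t_{0.025, 237} = 1.970024.
Margin = t* × SE = 1.970024 × 1.055 = 2.07838.
CI: 2.210 ± 2.07838 → (0.132, 4.288).

(0.132, 4.288)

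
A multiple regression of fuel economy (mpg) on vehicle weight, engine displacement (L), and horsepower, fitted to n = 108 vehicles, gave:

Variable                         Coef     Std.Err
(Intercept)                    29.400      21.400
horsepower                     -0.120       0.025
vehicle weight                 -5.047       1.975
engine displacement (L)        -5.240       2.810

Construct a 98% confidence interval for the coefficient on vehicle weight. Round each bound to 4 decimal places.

(-9.7134, -0.3806)

Read off: b = -5.047, SE = 1.975 for vehicle weight.
df = n − k − 1 = 108 − 3 − 1 = 104.
t* = t_{0.01, 104} = 2.362739.
Margin = t* × SE = 2.362739 × 1.975 = 4.666410.
CI: -5.047 ± 4.666410 → (-9.7134, -0.3806).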